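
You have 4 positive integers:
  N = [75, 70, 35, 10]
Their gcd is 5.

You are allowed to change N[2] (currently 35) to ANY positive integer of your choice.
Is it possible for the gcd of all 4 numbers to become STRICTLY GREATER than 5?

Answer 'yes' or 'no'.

Current gcd = 5
gcd of all OTHER numbers (without N[2]=35): gcd([75, 70, 10]) = 5
The new gcd after any change is gcd(5, new_value).
This can be at most 5.
Since 5 = old gcd 5, the gcd can only stay the same or decrease.

Answer: no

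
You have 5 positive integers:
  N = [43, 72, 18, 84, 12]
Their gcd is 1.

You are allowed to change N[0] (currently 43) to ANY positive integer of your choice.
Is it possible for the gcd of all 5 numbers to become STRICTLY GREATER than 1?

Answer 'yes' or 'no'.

Answer: yes

Derivation:
Current gcd = 1
gcd of all OTHER numbers (without N[0]=43): gcd([72, 18, 84, 12]) = 6
The new gcd after any change is gcd(6, new_value).
This can be at most 6.
Since 6 > old gcd 1, the gcd CAN increase (e.g., set N[0] = 6).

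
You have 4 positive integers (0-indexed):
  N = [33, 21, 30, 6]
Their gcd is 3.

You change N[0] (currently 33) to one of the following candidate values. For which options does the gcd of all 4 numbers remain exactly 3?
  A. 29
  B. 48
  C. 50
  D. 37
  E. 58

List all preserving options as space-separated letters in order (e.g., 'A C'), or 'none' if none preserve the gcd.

Old gcd = 3; gcd of others (without N[0]) = 3
New gcd for candidate v: gcd(3, v). Preserves old gcd iff gcd(3, v) = 3.
  Option A: v=29, gcd(3,29)=1 -> changes
  Option B: v=48, gcd(3,48)=3 -> preserves
  Option C: v=50, gcd(3,50)=1 -> changes
  Option D: v=37, gcd(3,37)=1 -> changes
  Option E: v=58, gcd(3,58)=1 -> changes

Answer: B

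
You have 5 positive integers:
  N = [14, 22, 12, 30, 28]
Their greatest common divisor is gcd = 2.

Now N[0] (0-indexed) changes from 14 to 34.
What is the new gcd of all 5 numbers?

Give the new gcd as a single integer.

Numbers: [14, 22, 12, 30, 28], gcd = 2
Change: index 0, 14 -> 34
gcd of the OTHER numbers (without index 0): gcd([22, 12, 30, 28]) = 2
New gcd = gcd(g_others, new_val) = gcd(2, 34) = 2

Answer: 2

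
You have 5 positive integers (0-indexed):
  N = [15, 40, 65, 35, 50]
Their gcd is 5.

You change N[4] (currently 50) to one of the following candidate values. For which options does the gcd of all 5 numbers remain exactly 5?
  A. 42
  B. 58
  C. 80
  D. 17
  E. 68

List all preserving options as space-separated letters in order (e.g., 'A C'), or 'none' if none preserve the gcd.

Answer: C

Derivation:
Old gcd = 5; gcd of others (without N[4]) = 5
New gcd for candidate v: gcd(5, v). Preserves old gcd iff gcd(5, v) = 5.
  Option A: v=42, gcd(5,42)=1 -> changes
  Option B: v=58, gcd(5,58)=1 -> changes
  Option C: v=80, gcd(5,80)=5 -> preserves
  Option D: v=17, gcd(5,17)=1 -> changes
  Option E: v=68, gcd(5,68)=1 -> changes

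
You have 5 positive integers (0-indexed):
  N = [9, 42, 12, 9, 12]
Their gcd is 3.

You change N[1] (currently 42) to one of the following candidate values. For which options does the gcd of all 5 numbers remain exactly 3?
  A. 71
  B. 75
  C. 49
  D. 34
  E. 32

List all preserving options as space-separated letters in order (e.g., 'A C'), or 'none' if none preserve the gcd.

Old gcd = 3; gcd of others (without N[1]) = 3
New gcd for candidate v: gcd(3, v). Preserves old gcd iff gcd(3, v) = 3.
  Option A: v=71, gcd(3,71)=1 -> changes
  Option B: v=75, gcd(3,75)=3 -> preserves
  Option C: v=49, gcd(3,49)=1 -> changes
  Option D: v=34, gcd(3,34)=1 -> changes
  Option E: v=32, gcd(3,32)=1 -> changes

Answer: B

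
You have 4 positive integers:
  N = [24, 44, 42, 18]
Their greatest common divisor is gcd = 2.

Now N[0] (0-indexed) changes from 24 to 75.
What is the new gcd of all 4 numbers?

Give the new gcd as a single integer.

Numbers: [24, 44, 42, 18], gcd = 2
Change: index 0, 24 -> 75
gcd of the OTHER numbers (without index 0): gcd([44, 42, 18]) = 2
New gcd = gcd(g_others, new_val) = gcd(2, 75) = 1

Answer: 1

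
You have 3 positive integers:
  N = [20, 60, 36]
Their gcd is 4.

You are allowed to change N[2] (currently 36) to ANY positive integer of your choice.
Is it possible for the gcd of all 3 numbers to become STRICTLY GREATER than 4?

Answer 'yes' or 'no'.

Current gcd = 4
gcd of all OTHER numbers (without N[2]=36): gcd([20, 60]) = 20
The new gcd after any change is gcd(20, new_value).
This can be at most 20.
Since 20 > old gcd 4, the gcd CAN increase (e.g., set N[2] = 20).

Answer: yes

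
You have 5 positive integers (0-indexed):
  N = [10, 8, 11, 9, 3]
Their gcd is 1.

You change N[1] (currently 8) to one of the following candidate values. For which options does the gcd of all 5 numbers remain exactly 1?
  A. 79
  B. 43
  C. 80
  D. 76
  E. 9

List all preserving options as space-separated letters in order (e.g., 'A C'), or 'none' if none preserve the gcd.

Old gcd = 1; gcd of others (without N[1]) = 1
New gcd for candidate v: gcd(1, v). Preserves old gcd iff gcd(1, v) = 1.
  Option A: v=79, gcd(1,79)=1 -> preserves
  Option B: v=43, gcd(1,43)=1 -> preserves
  Option C: v=80, gcd(1,80)=1 -> preserves
  Option D: v=76, gcd(1,76)=1 -> preserves
  Option E: v=9, gcd(1,9)=1 -> preserves

Answer: A B C D E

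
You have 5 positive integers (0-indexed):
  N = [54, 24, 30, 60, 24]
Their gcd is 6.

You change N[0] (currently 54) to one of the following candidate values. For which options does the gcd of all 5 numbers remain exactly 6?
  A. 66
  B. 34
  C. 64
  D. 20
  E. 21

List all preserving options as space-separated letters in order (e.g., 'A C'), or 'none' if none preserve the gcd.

Old gcd = 6; gcd of others (without N[0]) = 6
New gcd for candidate v: gcd(6, v). Preserves old gcd iff gcd(6, v) = 6.
  Option A: v=66, gcd(6,66)=6 -> preserves
  Option B: v=34, gcd(6,34)=2 -> changes
  Option C: v=64, gcd(6,64)=2 -> changes
  Option D: v=20, gcd(6,20)=2 -> changes
  Option E: v=21, gcd(6,21)=3 -> changes

Answer: A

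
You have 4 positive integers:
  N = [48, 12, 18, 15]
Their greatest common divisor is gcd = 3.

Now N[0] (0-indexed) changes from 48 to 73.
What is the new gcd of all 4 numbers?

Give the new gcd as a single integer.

Numbers: [48, 12, 18, 15], gcd = 3
Change: index 0, 48 -> 73
gcd of the OTHER numbers (without index 0): gcd([12, 18, 15]) = 3
New gcd = gcd(g_others, new_val) = gcd(3, 73) = 1

Answer: 1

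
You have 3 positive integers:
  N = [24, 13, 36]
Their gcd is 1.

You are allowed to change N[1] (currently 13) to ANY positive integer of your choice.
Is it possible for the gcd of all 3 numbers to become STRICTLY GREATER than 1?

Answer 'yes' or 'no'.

Answer: yes

Derivation:
Current gcd = 1
gcd of all OTHER numbers (without N[1]=13): gcd([24, 36]) = 12
The new gcd after any change is gcd(12, new_value).
This can be at most 12.
Since 12 > old gcd 1, the gcd CAN increase (e.g., set N[1] = 12).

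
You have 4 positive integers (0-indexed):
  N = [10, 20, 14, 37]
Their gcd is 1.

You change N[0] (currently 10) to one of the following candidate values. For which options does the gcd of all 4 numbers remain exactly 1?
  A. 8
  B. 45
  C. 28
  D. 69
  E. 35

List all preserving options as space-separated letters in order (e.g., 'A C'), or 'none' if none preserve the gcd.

Old gcd = 1; gcd of others (without N[0]) = 1
New gcd for candidate v: gcd(1, v). Preserves old gcd iff gcd(1, v) = 1.
  Option A: v=8, gcd(1,8)=1 -> preserves
  Option B: v=45, gcd(1,45)=1 -> preserves
  Option C: v=28, gcd(1,28)=1 -> preserves
  Option D: v=69, gcd(1,69)=1 -> preserves
  Option E: v=35, gcd(1,35)=1 -> preserves

Answer: A B C D E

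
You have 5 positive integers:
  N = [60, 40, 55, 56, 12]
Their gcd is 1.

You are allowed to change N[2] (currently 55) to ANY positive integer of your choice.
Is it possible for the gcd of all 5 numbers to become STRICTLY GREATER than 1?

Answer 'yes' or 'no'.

Answer: yes

Derivation:
Current gcd = 1
gcd of all OTHER numbers (without N[2]=55): gcd([60, 40, 56, 12]) = 4
The new gcd after any change is gcd(4, new_value).
This can be at most 4.
Since 4 > old gcd 1, the gcd CAN increase (e.g., set N[2] = 4).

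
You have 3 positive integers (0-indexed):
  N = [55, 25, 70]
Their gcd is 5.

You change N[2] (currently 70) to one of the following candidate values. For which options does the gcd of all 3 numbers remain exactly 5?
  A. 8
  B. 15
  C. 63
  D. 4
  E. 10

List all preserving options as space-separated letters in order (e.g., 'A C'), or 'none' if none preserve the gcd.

Old gcd = 5; gcd of others (without N[2]) = 5
New gcd for candidate v: gcd(5, v). Preserves old gcd iff gcd(5, v) = 5.
  Option A: v=8, gcd(5,8)=1 -> changes
  Option B: v=15, gcd(5,15)=5 -> preserves
  Option C: v=63, gcd(5,63)=1 -> changes
  Option D: v=4, gcd(5,4)=1 -> changes
  Option E: v=10, gcd(5,10)=5 -> preserves

Answer: B E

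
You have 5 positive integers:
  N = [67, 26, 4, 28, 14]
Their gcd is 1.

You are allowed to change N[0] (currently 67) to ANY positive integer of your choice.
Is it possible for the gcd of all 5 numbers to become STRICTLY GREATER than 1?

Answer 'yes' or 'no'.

Current gcd = 1
gcd of all OTHER numbers (without N[0]=67): gcd([26, 4, 28, 14]) = 2
The new gcd after any change is gcd(2, new_value).
This can be at most 2.
Since 2 > old gcd 1, the gcd CAN increase (e.g., set N[0] = 2).

Answer: yes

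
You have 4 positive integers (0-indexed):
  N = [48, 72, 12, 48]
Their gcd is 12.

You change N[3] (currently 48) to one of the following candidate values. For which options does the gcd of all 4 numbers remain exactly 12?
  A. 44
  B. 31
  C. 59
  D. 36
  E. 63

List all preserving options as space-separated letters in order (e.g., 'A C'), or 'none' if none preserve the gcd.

Old gcd = 12; gcd of others (without N[3]) = 12
New gcd for candidate v: gcd(12, v). Preserves old gcd iff gcd(12, v) = 12.
  Option A: v=44, gcd(12,44)=4 -> changes
  Option B: v=31, gcd(12,31)=1 -> changes
  Option C: v=59, gcd(12,59)=1 -> changes
  Option D: v=36, gcd(12,36)=12 -> preserves
  Option E: v=63, gcd(12,63)=3 -> changes

Answer: D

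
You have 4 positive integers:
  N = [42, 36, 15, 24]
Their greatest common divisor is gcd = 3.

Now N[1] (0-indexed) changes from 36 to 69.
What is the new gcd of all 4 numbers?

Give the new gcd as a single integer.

Numbers: [42, 36, 15, 24], gcd = 3
Change: index 1, 36 -> 69
gcd of the OTHER numbers (without index 1): gcd([42, 15, 24]) = 3
New gcd = gcd(g_others, new_val) = gcd(3, 69) = 3

Answer: 3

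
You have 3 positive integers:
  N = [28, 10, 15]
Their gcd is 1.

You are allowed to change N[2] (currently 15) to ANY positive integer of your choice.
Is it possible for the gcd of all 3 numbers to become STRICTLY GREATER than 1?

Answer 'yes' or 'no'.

Current gcd = 1
gcd of all OTHER numbers (without N[2]=15): gcd([28, 10]) = 2
The new gcd after any change is gcd(2, new_value).
This can be at most 2.
Since 2 > old gcd 1, the gcd CAN increase (e.g., set N[2] = 2).

Answer: yes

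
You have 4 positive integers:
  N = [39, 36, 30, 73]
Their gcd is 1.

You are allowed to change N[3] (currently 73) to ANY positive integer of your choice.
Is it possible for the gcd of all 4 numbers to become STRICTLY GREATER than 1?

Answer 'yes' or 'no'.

Current gcd = 1
gcd of all OTHER numbers (without N[3]=73): gcd([39, 36, 30]) = 3
The new gcd after any change is gcd(3, new_value).
This can be at most 3.
Since 3 > old gcd 1, the gcd CAN increase (e.g., set N[3] = 3).

Answer: yes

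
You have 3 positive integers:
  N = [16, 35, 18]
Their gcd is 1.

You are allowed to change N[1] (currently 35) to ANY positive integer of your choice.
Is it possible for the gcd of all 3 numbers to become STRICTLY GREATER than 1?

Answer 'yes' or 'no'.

Answer: yes

Derivation:
Current gcd = 1
gcd of all OTHER numbers (without N[1]=35): gcd([16, 18]) = 2
The new gcd after any change is gcd(2, new_value).
This can be at most 2.
Since 2 > old gcd 1, the gcd CAN increase (e.g., set N[1] = 2).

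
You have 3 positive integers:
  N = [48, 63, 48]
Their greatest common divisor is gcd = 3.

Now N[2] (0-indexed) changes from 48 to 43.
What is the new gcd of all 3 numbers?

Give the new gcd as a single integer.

Numbers: [48, 63, 48], gcd = 3
Change: index 2, 48 -> 43
gcd of the OTHER numbers (without index 2): gcd([48, 63]) = 3
New gcd = gcd(g_others, new_val) = gcd(3, 43) = 1

Answer: 1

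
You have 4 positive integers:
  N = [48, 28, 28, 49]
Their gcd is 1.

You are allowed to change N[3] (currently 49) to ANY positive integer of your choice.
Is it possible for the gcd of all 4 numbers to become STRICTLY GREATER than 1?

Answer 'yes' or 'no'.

Current gcd = 1
gcd of all OTHER numbers (without N[3]=49): gcd([48, 28, 28]) = 4
The new gcd after any change is gcd(4, new_value).
This can be at most 4.
Since 4 > old gcd 1, the gcd CAN increase (e.g., set N[3] = 4).

Answer: yes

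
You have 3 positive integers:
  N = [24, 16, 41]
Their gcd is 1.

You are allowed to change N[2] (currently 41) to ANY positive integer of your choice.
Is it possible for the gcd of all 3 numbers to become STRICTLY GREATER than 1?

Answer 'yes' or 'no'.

Answer: yes

Derivation:
Current gcd = 1
gcd of all OTHER numbers (without N[2]=41): gcd([24, 16]) = 8
The new gcd after any change is gcd(8, new_value).
This can be at most 8.
Since 8 > old gcd 1, the gcd CAN increase (e.g., set N[2] = 8).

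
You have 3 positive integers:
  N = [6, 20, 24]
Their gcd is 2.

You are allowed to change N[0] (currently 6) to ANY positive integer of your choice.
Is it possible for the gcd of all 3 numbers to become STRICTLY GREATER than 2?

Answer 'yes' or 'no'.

Answer: yes

Derivation:
Current gcd = 2
gcd of all OTHER numbers (without N[0]=6): gcd([20, 24]) = 4
The new gcd after any change is gcd(4, new_value).
This can be at most 4.
Since 4 > old gcd 2, the gcd CAN increase (e.g., set N[0] = 4).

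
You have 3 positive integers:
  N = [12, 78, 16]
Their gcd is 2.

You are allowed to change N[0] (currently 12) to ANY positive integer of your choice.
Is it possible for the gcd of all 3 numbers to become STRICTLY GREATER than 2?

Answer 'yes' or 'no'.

Answer: no

Derivation:
Current gcd = 2
gcd of all OTHER numbers (without N[0]=12): gcd([78, 16]) = 2
The new gcd after any change is gcd(2, new_value).
This can be at most 2.
Since 2 = old gcd 2, the gcd can only stay the same or decrease.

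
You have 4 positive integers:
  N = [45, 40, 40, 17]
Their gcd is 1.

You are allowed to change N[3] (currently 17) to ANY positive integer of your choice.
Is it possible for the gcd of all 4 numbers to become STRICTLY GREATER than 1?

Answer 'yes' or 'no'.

Current gcd = 1
gcd of all OTHER numbers (without N[3]=17): gcd([45, 40, 40]) = 5
The new gcd after any change is gcd(5, new_value).
This can be at most 5.
Since 5 > old gcd 1, the gcd CAN increase (e.g., set N[3] = 5).

Answer: yes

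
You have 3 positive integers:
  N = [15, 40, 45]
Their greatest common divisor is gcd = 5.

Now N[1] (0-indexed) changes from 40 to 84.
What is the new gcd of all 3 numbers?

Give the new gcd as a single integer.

Answer: 3

Derivation:
Numbers: [15, 40, 45], gcd = 5
Change: index 1, 40 -> 84
gcd of the OTHER numbers (without index 1): gcd([15, 45]) = 15
New gcd = gcd(g_others, new_val) = gcd(15, 84) = 3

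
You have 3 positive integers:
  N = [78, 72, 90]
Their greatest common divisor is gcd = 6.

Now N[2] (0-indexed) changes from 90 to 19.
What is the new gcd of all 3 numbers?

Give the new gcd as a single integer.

Answer: 1

Derivation:
Numbers: [78, 72, 90], gcd = 6
Change: index 2, 90 -> 19
gcd of the OTHER numbers (without index 2): gcd([78, 72]) = 6
New gcd = gcd(g_others, new_val) = gcd(6, 19) = 1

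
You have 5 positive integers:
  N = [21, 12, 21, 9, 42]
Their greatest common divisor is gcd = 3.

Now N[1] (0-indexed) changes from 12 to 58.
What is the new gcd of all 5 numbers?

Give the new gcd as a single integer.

Numbers: [21, 12, 21, 9, 42], gcd = 3
Change: index 1, 12 -> 58
gcd of the OTHER numbers (without index 1): gcd([21, 21, 9, 42]) = 3
New gcd = gcd(g_others, new_val) = gcd(3, 58) = 1

Answer: 1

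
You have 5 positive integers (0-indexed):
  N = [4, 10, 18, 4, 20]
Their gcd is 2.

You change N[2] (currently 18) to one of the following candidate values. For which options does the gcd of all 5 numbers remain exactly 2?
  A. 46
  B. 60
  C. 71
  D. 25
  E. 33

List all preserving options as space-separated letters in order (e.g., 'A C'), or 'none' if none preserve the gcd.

Old gcd = 2; gcd of others (without N[2]) = 2
New gcd for candidate v: gcd(2, v). Preserves old gcd iff gcd(2, v) = 2.
  Option A: v=46, gcd(2,46)=2 -> preserves
  Option B: v=60, gcd(2,60)=2 -> preserves
  Option C: v=71, gcd(2,71)=1 -> changes
  Option D: v=25, gcd(2,25)=1 -> changes
  Option E: v=33, gcd(2,33)=1 -> changes

Answer: A B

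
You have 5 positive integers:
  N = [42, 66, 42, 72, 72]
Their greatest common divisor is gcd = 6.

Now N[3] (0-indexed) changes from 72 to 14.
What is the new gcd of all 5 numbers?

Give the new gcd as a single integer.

Numbers: [42, 66, 42, 72, 72], gcd = 6
Change: index 3, 72 -> 14
gcd of the OTHER numbers (without index 3): gcd([42, 66, 42, 72]) = 6
New gcd = gcd(g_others, new_val) = gcd(6, 14) = 2

Answer: 2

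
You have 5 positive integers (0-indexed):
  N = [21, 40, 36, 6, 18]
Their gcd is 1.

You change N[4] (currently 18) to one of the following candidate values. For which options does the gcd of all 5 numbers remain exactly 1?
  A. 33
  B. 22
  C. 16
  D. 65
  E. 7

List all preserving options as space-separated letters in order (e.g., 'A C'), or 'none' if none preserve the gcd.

Answer: A B C D E

Derivation:
Old gcd = 1; gcd of others (without N[4]) = 1
New gcd for candidate v: gcd(1, v). Preserves old gcd iff gcd(1, v) = 1.
  Option A: v=33, gcd(1,33)=1 -> preserves
  Option B: v=22, gcd(1,22)=1 -> preserves
  Option C: v=16, gcd(1,16)=1 -> preserves
  Option D: v=65, gcd(1,65)=1 -> preserves
  Option E: v=7, gcd(1,7)=1 -> preserves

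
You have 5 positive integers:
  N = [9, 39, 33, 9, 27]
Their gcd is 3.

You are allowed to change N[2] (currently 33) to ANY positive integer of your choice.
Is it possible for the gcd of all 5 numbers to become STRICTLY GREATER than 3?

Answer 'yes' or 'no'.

Current gcd = 3
gcd of all OTHER numbers (without N[2]=33): gcd([9, 39, 9, 27]) = 3
The new gcd after any change is gcd(3, new_value).
This can be at most 3.
Since 3 = old gcd 3, the gcd can only stay the same or decrease.

Answer: no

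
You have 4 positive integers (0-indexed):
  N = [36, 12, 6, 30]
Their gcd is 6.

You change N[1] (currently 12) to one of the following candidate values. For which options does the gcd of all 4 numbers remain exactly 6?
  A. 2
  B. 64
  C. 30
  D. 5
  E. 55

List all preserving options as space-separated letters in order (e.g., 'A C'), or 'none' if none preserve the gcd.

Answer: C

Derivation:
Old gcd = 6; gcd of others (without N[1]) = 6
New gcd for candidate v: gcd(6, v). Preserves old gcd iff gcd(6, v) = 6.
  Option A: v=2, gcd(6,2)=2 -> changes
  Option B: v=64, gcd(6,64)=2 -> changes
  Option C: v=30, gcd(6,30)=6 -> preserves
  Option D: v=5, gcd(6,5)=1 -> changes
  Option E: v=55, gcd(6,55)=1 -> changes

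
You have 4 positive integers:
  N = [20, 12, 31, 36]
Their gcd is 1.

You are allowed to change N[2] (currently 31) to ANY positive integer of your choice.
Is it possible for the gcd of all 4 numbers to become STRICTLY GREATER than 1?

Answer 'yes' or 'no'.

Answer: yes

Derivation:
Current gcd = 1
gcd of all OTHER numbers (without N[2]=31): gcd([20, 12, 36]) = 4
The new gcd after any change is gcd(4, new_value).
This can be at most 4.
Since 4 > old gcd 1, the gcd CAN increase (e.g., set N[2] = 4).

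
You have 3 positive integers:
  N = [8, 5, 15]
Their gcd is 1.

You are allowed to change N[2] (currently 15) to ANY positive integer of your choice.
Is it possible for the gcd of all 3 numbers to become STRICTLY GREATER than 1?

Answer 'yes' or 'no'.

Answer: no

Derivation:
Current gcd = 1
gcd of all OTHER numbers (without N[2]=15): gcd([8, 5]) = 1
The new gcd after any change is gcd(1, new_value).
This can be at most 1.
Since 1 = old gcd 1, the gcd can only stay the same or decrease.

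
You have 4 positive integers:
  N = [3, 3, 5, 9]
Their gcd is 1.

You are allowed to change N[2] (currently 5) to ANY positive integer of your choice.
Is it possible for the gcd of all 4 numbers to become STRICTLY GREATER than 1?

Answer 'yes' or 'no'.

Answer: yes

Derivation:
Current gcd = 1
gcd of all OTHER numbers (without N[2]=5): gcd([3, 3, 9]) = 3
The new gcd after any change is gcd(3, new_value).
This can be at most 3.
Since 3 > old gcd 1, the gcd CAN increase (e.g., set N[2] = 3).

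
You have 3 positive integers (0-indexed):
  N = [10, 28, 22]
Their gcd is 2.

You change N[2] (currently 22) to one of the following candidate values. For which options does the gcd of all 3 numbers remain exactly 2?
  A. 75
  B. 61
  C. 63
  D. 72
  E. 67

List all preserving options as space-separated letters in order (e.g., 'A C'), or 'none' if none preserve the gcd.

Old gcd = 2; gcd of others (without N[2]) = 2
New gcd for candidate v: gcd(2, v). Preserves old gcd iff gcd(2, v) = 2.
  Option A: v=75, gcd(2,75)=1 -> changes
  Option B: v=61, gcd(2,61)=1 -> changes
  Option C: v=63, gcd(2,63)=1 -> changes
  Option D: v=72, gcd(2,72)=2 -> preserves
  Option E: v=67, gcd(2,67)=1 -> changes

Answer: D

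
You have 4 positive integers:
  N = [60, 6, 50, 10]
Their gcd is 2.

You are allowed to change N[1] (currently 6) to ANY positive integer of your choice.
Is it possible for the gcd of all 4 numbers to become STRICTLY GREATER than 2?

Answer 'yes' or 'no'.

Current gcd = 2
gcd of all OTHER numbers (without N[1]=6): gcd([60, 50, 10]) = 10
The new gcd after any change is gcd(10, new_value).
This can be at most 10.
Since 10 > old gcd 2, the gcd CAN increase (e.g., set N[1] = 10).

Answer: yes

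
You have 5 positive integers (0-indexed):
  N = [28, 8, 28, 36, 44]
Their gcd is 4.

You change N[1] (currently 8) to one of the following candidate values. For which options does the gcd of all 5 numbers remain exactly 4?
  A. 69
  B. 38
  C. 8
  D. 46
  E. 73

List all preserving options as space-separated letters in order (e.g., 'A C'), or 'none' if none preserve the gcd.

Old gcd = 4; gcd of others (without N[1]) = 4
New gcd for candidate v: gcd(4, v). Preserves old gcd iff gcd(4, v) = 4.
  Option A: v=69, gcd(4,69)=1 -> changes
  Option B: v=38, gcd(4,38)=2 -> changes
  Option C: v=8, gcd(4,8)=4 -> preserves
  Option D: v=46, gcd(4,46)=2 -> changes
  Option E: v=73, gcd(4,73)=1 -> changes

Answer: C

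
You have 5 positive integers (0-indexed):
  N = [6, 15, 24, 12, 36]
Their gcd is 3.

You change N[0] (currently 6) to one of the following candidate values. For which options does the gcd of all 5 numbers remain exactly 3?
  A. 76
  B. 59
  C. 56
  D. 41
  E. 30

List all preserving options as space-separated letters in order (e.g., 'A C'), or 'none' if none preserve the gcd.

Answer: E

Derivation:
Old gcd = 3; gcd of others (without N[0]) = 3
New gcd for candidate v: gcd(3, v). Preserves old gcd iff gcd(3, v) = 3.
  Option A: v=76, gcd(3,76)=1 -> changes
  Option B: v=59, gcd(3,59)=1 -> changes
  Option C: v=56, gcd(3,56)=1 -> changes
  Option D: v=41, gcd(3,41)=1 -> changes
  Option E: v=30, gcd(3,30)=3 -> preserves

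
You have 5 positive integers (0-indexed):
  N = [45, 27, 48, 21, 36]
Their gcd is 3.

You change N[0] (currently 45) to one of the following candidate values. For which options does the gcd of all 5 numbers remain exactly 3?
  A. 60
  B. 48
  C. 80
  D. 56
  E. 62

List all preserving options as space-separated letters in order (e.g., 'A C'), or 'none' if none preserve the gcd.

Answer: A B

Derivation:
Old gcd = 3; gcd of others (without N[0]) = 3
New gcd for candidate v: gcd(3, v). Preserves old gcd iff gcd(3, v) = 3.
  Option A: v=60, gcd(3,60)=3 -> preserves
  Option B: v=48, gcd(3,48)=3 -> preserves
  Option C: v=80, gcd(3,80)=1 -> changes
  Option D: v=56, gcd(3,56)=1 -> changes
  Option E: v=62, gcd(3,62)=1 -> changes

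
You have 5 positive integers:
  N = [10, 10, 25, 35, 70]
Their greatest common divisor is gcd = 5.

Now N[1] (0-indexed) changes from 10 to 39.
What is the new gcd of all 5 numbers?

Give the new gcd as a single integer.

Numbers: [10, 10, 25, 35, 70], gcd = 5
Change: index 1, 10 -> 39
gcd of the OTHER numbers (without index 1): gcd([10, 25, 35, 70]) = 5
New gcd = gcd(g_others, new_val) = gcd(5, 39) = 1

Answer: 1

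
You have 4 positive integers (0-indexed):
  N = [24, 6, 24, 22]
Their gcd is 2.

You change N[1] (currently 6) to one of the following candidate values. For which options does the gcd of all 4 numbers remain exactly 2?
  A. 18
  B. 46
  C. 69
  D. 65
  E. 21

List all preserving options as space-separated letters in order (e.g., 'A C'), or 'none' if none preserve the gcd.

Answer: A B

Derivation:
Old gcd = 2; gcd of others (without N[1]) = 2
New gcd for candidate v: gcd(2, v). Preserves old gcd iff gcd(2, v) = 2.
  Option A: v=18, gcd(2,18)=2 -> preserves
  Option B: v=46, gcd(2,46)=2 -> preserves
  Option C: v=69, gcd(2,69)=1 -> changes
  Option D: v=65, gcd(2,65)=1 -> changes
  Option E: v=21, gcd(2,21)=1 -> changes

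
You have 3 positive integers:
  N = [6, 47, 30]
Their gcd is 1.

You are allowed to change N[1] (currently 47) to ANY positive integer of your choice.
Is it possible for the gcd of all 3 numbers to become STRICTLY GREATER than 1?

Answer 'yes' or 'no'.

Current gcd = 1
gcd of all OTHER numbers (without N[1]=47): gcd([6, 30]) = 6
The new gcd after any change is gcd(6, new_value).
This can be at most 6.
Since 6 > old gcd 1, the gcd CAN increase (e.g., set N[1] = 6).

Answer: yes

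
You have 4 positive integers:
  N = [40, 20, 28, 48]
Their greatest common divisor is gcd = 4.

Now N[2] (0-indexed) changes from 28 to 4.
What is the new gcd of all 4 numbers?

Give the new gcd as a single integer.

Answer: 4

Derivation:
Numbers: [40, 20, 28, 48], gcd = 4
Change: index 2, 28 -> 4
gcd of the OTHER numbers (without index 2): gcd([40, 20, 48]) = 4
New gcd = gcd(g_others, new_val) = gcd(4, 4) = 4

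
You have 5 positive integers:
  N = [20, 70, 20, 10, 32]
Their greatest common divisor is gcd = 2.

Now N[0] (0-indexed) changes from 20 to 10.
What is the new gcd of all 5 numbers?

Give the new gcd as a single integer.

Numbers: [20, 70, 20, 10, 32], gcd = 2
Change: index 0, 20 -> 10
gcd of the OTHER numbers (without index 0): gcd([70, 20, 10, 32]) = 2
New gcd = gcd(g_others, new_val) = gcd(2, 10) = 2

Answer: 2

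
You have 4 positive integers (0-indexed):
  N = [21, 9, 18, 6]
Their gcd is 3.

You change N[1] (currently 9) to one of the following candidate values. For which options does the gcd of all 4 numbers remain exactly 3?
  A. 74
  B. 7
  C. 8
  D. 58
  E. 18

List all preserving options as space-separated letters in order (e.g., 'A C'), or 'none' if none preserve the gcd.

Answer: E

Derivation:
Old gcd = 3; gcd of others (without N[1]) = 3
New gcd for candidate v: gcd(3, v). Preserves old gcd iff gcd(3, v) = 3.
  Option A: v=74, gcd(3,74)=1 -> changes
  Option B: v=7, gcd(3,7)=1 -> changes
  Option C: v=8, gcd(3,8)=1 -> changes
  Option D: v=58, gcd(3,58)=1 -> changes
  Option E: v=18, gcd(3,18)=3 -> preserves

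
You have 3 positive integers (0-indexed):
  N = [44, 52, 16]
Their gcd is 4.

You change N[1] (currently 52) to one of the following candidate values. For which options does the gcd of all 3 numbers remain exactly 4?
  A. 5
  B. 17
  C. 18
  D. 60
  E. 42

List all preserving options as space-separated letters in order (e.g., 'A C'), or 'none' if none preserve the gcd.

Old gcd = 4; gcd of others (without N[1]) = 4
New gcd for candidate v: gcd(4, v). Preserves old gcd iff gcd(4, v) = 4.
  Option A: v=5, gcd(4,5)=1 -> changes
  Option B: v=17, gcd(4,17)=1 -> changes
  Option C: v=18, gcd(4,18)=2 -> changes
  Option D: v=60, gcd(4,60)=4 -> preserves
  Option E: v=42, gcd(4,42)=2 -> changes

Answer: D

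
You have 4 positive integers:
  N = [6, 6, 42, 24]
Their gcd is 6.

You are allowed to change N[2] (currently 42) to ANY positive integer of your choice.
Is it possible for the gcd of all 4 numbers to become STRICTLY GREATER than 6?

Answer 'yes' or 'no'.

Answer: no

Derivation:
Current gcd = 6
gcd of all OTHER numbers (without N[2]=42): gcd([6, 6, 24]) = 6
The new gcd after any change is gcd(6, new_value).
This can be at most 6.
Since 6 = old gcd 6, the gcd can only stay the same or decrease.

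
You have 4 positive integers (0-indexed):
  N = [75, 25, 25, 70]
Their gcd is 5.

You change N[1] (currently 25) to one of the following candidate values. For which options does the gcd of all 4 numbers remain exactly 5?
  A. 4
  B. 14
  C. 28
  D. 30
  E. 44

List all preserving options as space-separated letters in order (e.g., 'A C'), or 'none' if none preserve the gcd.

Old gcd = 5; gcd of others (without N[1]) = 5
New gcd for candidate v: gcd(5, v). Preserves old gcd iff gcd(5, v) = 5.
  Option A: v=4, gcd(5,4)=1 -> changes
  Option B: v=14, gcd(5,14)=1 -> changes
  Option C: v=28, gcd(5,28)=1 -> changes
  Option D: v=30, gcd(5,30)=5 -> preserves
  Option E: v=44, gcd(5,44)=1 -> changes

Answer: D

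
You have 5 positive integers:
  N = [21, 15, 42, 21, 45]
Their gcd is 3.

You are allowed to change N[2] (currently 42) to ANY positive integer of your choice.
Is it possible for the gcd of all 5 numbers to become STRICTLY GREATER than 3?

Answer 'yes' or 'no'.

Current gcd = 3
gcd of all OTHER numbers (without N[2]=42): gcd([21, 15, 21, 45]) = 3
The new gcd after any change is gcd(3, new_value).
This can be at most 3.
Since 3 = old gcd 3, the gcd can only stay the same or decrease.

Answer: no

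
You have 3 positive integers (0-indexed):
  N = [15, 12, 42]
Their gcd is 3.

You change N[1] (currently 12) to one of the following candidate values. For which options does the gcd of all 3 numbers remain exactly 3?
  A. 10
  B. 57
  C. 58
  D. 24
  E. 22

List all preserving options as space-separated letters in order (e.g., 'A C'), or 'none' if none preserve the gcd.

Old gcd = 3; gcd of others (without N[1]) = 3
New gcd for candidate v: gcd(3, v). Preserves old gcd iff gcd(3, v) = 3.
  Option A: v=10, gcd(3,10)=1 -> changes
  Option B: v=57, gcd(3,57)=3 -> preserves
  Option C: v=58, gcd(3,58)=1 -> changes
  Option D: v=24, gcd(3,24)=3 -> preserves
  Option E: v=22, gcd(3,22)=1 -> changes

Answer: B D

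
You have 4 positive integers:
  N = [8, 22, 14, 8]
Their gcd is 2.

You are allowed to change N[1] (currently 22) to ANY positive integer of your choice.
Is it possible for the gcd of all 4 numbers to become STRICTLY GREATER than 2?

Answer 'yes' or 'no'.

Current gcd = 2
gcd of all OTHER numbers (without N[1]=22): gcd([8, 14, 8]) = 2
The new gcd after any change is gcd(2, new_value).
This can be at most 2.
Since 2 = old gcd 2, the gcd can only stay the same or decrease.

Answer: no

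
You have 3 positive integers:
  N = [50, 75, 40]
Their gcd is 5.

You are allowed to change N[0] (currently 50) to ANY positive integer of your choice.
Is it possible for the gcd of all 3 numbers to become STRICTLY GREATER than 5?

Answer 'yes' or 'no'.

Answer: no

Derivation:
Current gcd = 5
gcd of all OTHER numbers (without N[0]=50): gcd([75, 40]) = 5
The new gcd after any change is gcd(5, new_value).
This can be at most 5.
Since 5 = old gcd 5, the gcd can only stay the same or decrease.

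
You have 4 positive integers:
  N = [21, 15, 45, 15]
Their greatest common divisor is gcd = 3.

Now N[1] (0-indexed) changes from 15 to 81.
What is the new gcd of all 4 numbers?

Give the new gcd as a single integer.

Answer: 3

Derivation:
Numbers: [21, 15, 45, 15], gcd = 3
Change: index 1, 15 -> 81
gcd of the OTHER numbers (without index 1): gcd([21, 45, 15]) = 3
New gcd = gcd(g_others, new_val) = gcd(3, 81) = 3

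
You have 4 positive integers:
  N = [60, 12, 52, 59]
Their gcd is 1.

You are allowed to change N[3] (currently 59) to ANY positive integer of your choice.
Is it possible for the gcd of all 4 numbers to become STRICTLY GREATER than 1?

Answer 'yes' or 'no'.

Current gcd = 1
gcd of all OTHER numbers (without N[3]=59): gcd([60, 12, 52]) = 4
The new gcd after any change is gcd(4, new_value).
This can be at most 4.
Since 4 > old gcd 1, the gcd CAN increase (e.g., set N[3] = 4).

Answer: yes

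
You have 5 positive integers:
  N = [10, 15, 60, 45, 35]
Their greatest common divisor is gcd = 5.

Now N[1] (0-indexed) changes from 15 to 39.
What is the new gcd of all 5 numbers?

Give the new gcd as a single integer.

Answer: 1

Derivation:
Numbers: [10, 15, 60, 45, 35], gcd = 5
Change: index 1, 15 -> 39
gcd of the OTHER numbers (without index 1): gcd([10, 60, 45, 35]) = 5
New gcd = gcd(g_others, new_val) = gcd(5, 39) = 1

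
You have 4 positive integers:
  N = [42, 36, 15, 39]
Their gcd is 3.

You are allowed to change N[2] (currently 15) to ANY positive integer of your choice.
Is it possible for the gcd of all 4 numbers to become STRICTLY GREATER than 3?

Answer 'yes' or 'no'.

Current gcd = 3
gcd of all OTHER numbers (without N[2]=15): gcd([42, 36, 39]) = 3
The new gcd after any change is gcd(3, new_value).
This can be at most 3.
Since 3 = old gcd 3, the gcd can only stay the same or decrease.

Answer: no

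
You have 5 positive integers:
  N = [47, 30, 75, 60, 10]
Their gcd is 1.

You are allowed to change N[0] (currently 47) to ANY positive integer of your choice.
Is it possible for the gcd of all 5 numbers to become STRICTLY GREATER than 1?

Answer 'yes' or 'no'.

Answer: yes

Derivation:
Current gcd = 1
gcd of all OTHER numbers (without N[0]=47): gcd([30, 75, 60, 10]) = 5
The new gcd after any change is gcd(5, new_value).
This can be at most 5.
Since 5 > old gcd 1, the gcd CAN increase (e.g., set N[0] = 5).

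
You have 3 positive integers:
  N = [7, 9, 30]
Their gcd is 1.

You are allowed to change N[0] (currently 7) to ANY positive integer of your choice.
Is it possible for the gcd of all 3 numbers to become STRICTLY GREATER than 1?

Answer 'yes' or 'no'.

Current gcd = 1
gcd of all OTHER numbers (without N[0]=7): gcd([9, 30]) = 3
The new gcd after any change is gcd(3, new_value).
This can be at most 3.
Since 3 > old gcd 1, the gcd CAN increase (e.g., set N[0] = 3).

Answer: yes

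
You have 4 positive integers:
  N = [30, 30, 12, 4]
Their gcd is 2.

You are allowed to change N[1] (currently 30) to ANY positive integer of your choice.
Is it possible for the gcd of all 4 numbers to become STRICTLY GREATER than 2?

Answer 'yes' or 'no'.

Current gcd = 2
gcd of all OTHER numbers (without N[1]=30): gcd([30, 12, 4]) = 2
The new gcd after any change is gcd(2, new_value).
This can be at most 2.
Since 2 = old gcd 2, the gcd can only stay the same or decrease.

Answer: no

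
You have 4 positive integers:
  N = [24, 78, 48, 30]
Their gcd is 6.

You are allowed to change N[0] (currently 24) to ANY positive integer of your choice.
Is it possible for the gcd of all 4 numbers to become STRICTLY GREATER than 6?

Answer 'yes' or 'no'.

Current gcd = 6
gcd of all OTHER numbers (without N[0]=24): gcd([78, 48, 30]) = 6
The new gcd after any change is gcd(6, new_value).
This can be at most 6.
Since 6 = old gcd 6, the gcd can only stay the same or decrease.

Answer: no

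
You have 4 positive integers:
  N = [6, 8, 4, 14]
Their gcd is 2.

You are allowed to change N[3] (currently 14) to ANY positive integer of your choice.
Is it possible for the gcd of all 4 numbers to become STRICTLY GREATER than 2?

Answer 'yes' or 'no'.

Answer: no

Derivation:
Current gcd = 2
gcd of all OTHER numbers (without N[3]=14): gcd([6, 8, 4]) = 2
The new gcd after any change is gcd(2, new_value).
This can be at most 2.
Since 2 = old gcd 2, the gcd can only stay the same or decrease.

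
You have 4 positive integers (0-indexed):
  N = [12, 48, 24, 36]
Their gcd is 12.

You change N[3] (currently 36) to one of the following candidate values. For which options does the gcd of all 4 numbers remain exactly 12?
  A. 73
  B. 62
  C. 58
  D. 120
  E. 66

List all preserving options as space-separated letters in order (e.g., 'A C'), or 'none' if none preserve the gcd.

Old gcd = 12; gcd of others (without N[3]) = 12
New gcd for candidate v: gcd(12, v). Preserves old gcd iff gcd(12, v) = 12.
  Option A: v=73, gcd(12,73)=1 -> changes
  Option B: v=62, gcd(12,62)=2 -> changes
  Option C: v=58, gcd(12,58)=2 -> changes
  Option D: v=120, gcd(12,120)=12 -> preserves
  Option E: v=66, gcd(12,66)=6 -> changes

Answer: D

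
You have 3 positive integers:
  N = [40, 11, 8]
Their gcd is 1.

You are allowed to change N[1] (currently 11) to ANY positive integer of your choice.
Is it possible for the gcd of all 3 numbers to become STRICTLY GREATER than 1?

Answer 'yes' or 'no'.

Answer: yes

Derivation:
Current gcd = 1
gcd of all OTHER numbers (without N[1]=11): gcd([40, 8]) = 8
The new gcd after any change is gcd(8, new_value).
This can be at most 8.
Since 8 > old gcd 1, the gcd CAN increase (e.g., set N[1] = 8).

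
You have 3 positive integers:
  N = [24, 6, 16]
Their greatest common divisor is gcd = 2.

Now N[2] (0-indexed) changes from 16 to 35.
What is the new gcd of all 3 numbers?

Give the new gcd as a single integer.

Answer: 1

Derivation:
Numbers: [24, 6, 16], gcd = 2
Change: index 2, 16 -> 35
gcd of the OTHER numbers (without index 2): gcd([24, 6]) = 6
New gcd = gcd(g_others, new_val) = gcd(6, 35) = 1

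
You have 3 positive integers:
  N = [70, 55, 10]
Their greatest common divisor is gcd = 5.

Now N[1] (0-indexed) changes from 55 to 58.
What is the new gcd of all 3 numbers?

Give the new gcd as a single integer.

Numbers: [70, 55, 10], gcd = 5
Change: index 1, 55 -> 58
gcd of the OTHER numbers (without index 1): gcd([70, 10]) = 10
New gcd = gcd(g_others, new_val) = gcd(10, 58) = 2

Answer: 2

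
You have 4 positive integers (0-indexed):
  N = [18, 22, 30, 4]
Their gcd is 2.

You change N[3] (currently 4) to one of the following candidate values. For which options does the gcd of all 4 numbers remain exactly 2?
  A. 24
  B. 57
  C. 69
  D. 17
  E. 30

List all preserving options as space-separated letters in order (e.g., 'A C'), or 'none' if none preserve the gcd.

Old gcd = 2; gcd of others (without N[3]) = 2
New gcd for candidate v: gcd(2, v). Preserves old gcd iff gcd(2, v) = 2.
  Option A: v=24, gcd(2,24)=2 -> preserves
  Option B: v=57, gcd(2,57)=1 -> changes
  Option C: v=69, gcd(2,69)=1 -> changes
  Option D: v=17, gcd(2,17)=1 -> changes
  Option E: v=30, gcd(2,30)=2 -> preserves

Answer: A E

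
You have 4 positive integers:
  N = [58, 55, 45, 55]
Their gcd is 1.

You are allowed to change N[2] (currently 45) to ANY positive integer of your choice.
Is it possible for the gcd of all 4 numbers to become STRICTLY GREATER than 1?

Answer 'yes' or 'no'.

Answer: no

Derivation:
Current gcd = 1
gcd of all OTHER numbers (without N[2]=45): gcd([58, 55, 55]) = 1
The new gcd after any change is gcd(1, new_value).
This can be at most 1.
Since 1 = old gcd 1, the gcd can only stay the same or decrease.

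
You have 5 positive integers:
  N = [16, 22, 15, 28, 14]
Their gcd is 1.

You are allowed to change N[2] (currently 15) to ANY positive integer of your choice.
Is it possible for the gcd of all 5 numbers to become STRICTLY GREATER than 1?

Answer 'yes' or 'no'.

Current gcd = 1
gcd of all OTHER numbers (without N[2]=15): gcd([16, 22, 28, 14]) = 2
The new gcd after any change is gcd(2, new_value).
This can be at most 2.
Since 2 > old gcd 1, the gcd CAN increase (e.g., set N[2] = 2).

Answer: yes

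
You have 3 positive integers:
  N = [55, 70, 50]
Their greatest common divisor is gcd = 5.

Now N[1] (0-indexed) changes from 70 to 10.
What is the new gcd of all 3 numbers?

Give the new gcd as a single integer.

Numbers: [55, 70, 50], gcd = 5
Change: index 1, 70 -> 10
gcd of the OTHER numbers (without index 1): gcd([55, 50]) = 5
New gcd = gcd(g_others, new_val) = gcd(5, 10) = 5

Answer: 5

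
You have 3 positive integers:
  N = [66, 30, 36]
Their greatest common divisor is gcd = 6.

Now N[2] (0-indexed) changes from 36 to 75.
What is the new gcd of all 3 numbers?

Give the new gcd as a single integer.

Answer: 3

Derivation:
Numbers: [66, 30, 36], gcd = 6
Change: index 2, 36 -> 75
gcd of the OTHER numbers (without index 2): gcd([66, 30]) = 6
New gcd = gcd(g_others, new_val) = gcd(6, 75) = 3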